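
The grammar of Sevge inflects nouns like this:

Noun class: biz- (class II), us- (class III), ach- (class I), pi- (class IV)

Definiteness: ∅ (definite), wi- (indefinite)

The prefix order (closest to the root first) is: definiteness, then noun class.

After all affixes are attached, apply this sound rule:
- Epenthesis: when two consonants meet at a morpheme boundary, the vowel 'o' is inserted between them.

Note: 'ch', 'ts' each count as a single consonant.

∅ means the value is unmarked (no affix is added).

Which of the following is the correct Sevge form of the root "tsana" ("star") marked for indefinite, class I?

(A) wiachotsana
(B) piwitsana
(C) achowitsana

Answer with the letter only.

C

Attach definiteness indefinite wi- → witsana.
Attach noun class class I ach- → achwitsana.
Apply epenthesis: achwitsana → achowitsana.
So the correct form is achowitsana, option (C).
(A) wiachotsana is wrong: it has the affixes in the wrong order.
(B) piwitsana is wrong: it uses class IV instead of class I for noun class.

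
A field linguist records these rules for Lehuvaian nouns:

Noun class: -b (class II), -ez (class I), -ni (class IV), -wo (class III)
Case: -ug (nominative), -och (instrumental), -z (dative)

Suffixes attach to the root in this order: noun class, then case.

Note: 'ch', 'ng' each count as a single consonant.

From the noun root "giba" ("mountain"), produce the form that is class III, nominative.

gibawoug

Attach noun class class III -wo → gibawo.
Attach case nominative -ug → gibawoug.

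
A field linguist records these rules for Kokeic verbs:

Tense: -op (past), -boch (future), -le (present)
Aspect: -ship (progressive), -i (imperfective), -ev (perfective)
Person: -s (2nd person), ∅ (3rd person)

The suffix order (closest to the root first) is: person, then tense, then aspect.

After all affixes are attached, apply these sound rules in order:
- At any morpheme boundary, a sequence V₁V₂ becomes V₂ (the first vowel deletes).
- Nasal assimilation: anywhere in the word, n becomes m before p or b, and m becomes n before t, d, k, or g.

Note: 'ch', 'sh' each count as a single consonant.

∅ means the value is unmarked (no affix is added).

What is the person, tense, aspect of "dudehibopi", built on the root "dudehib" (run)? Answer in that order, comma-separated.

3rd person, past, imperfective

Segment: dudehib-op-i.
person: ∅ → 3rd person.
tense: -op → past.
aspect: -i → imperfective.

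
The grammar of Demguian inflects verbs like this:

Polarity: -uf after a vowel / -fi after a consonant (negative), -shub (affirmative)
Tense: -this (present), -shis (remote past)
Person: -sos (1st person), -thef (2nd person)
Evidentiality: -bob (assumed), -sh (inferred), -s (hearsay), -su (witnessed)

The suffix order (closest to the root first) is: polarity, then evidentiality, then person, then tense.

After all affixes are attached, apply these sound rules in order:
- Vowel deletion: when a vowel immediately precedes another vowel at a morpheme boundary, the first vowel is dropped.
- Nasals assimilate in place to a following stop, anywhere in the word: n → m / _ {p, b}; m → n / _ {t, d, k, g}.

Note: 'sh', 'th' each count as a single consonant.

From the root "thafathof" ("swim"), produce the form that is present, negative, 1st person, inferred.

thafathoffishsosthis

Attach polarity negative -fi (after consonant 'f') → thafathoffi.
Attach evidentiality inferred -sh → thafathoffish.
Attach person 1st person -sos → thafathoffishsos.
Attach tense present -this → thafathoffishsosthis.
Vowel deletion: no change.
Nasal assimilation: no change.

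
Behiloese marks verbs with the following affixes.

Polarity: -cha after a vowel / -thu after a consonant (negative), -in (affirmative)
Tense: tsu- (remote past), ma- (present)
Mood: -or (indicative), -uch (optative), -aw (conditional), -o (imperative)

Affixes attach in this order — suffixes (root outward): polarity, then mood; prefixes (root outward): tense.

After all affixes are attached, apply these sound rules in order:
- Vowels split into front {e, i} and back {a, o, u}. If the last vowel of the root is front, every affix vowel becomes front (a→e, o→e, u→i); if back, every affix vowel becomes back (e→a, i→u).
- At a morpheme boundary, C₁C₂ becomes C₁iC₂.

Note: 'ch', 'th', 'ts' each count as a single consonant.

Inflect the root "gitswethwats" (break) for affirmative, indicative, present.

Attach tense present ma- → magitswethwats.
Attach polarity affirmative -in → magitswethwatsin.
Attach mood indicative -or → magitswethwatsinor.
Apply vowel harmony: magitswethwatsinor → magitswethwatsunor.
Epenthesis: no change.

magitswethwatsunor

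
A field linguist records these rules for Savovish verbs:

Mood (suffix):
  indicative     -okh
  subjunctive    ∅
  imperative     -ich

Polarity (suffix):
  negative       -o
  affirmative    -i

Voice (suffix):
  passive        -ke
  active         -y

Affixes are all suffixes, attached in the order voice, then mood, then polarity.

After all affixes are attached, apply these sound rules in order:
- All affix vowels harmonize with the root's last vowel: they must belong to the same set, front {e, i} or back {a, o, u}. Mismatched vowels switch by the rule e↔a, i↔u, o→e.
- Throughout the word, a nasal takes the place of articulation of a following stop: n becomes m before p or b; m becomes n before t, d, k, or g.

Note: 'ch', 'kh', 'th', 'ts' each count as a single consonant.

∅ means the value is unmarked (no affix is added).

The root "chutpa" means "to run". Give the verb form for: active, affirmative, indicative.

Attach voice active -y → chutpay.
Attach mood indicative -okh → chutpayokh.
Attach polarity affirmative -i → chutpayokhi.
Apply vowel harmony: chutpayokhi → chutpayokhu.
Nasal assimilation: no change.

chutpayokhu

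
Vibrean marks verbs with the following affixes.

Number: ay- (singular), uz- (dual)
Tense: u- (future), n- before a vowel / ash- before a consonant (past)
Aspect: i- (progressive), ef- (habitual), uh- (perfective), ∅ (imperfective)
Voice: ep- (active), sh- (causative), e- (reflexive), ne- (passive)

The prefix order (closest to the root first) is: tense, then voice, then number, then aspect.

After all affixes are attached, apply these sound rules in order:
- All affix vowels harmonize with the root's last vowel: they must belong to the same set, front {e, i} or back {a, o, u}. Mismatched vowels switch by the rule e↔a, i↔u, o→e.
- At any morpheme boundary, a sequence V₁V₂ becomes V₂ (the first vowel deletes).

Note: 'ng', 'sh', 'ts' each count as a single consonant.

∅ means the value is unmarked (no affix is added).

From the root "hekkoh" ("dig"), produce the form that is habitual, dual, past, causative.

Attach tense past ash- (before consonant 'h') → ashhekkoh.
Attach voice causative sh- → shashhekkoh.
Attach number dual uz- → uzshashhekkoh.
Attach aspect habitual ef- → efuzshashhekkoh.
Apply vowel harmony: efuzshashhekkoh → afuzshashhekkoh.
Vowel deletion: no change.

afuzshashhekkoh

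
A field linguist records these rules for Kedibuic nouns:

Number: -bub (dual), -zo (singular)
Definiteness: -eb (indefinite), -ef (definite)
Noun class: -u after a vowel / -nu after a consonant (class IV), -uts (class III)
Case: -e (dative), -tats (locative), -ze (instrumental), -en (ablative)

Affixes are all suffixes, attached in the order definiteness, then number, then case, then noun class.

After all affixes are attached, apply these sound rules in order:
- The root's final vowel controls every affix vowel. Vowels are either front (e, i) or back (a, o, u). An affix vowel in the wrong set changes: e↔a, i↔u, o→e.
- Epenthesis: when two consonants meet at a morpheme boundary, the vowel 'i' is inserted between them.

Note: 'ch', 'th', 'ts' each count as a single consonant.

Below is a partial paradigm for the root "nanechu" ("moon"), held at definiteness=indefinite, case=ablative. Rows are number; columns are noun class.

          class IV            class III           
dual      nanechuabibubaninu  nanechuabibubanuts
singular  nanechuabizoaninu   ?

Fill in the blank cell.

Attach definiteness indefinite -eb → nanechueb.
Attach number singular -zo → nanechuebzo.
Attach case ablative -en → nanechuebzoen.
Attach noun class class III -uts → nanechuebzoenuts.
Apply vowel harmony: nanechuebzoenuts → nanechuabzoanuts.
Apply epenthesis: nanechuabzoanuts → nanechuabizoanuts.

nanechuabizoanuts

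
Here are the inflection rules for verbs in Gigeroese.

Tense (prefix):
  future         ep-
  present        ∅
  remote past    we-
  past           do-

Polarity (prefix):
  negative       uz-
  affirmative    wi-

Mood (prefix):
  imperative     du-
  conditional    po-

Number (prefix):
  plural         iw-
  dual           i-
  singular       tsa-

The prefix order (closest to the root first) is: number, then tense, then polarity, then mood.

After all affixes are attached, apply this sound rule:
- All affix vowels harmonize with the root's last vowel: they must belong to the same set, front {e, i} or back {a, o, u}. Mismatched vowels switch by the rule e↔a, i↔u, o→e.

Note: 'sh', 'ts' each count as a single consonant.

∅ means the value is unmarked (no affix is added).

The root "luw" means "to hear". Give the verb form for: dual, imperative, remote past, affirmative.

duwuwauluw

Attach number dual i- → iluw.
Attach tense remote past we- → weiluw.
Attach polarity affirmative wi- → wiweiluw.
Attach mood imperative du- → duwiweiluw.
Apply vowel harmony: duwiweiluw → duwuwauluw.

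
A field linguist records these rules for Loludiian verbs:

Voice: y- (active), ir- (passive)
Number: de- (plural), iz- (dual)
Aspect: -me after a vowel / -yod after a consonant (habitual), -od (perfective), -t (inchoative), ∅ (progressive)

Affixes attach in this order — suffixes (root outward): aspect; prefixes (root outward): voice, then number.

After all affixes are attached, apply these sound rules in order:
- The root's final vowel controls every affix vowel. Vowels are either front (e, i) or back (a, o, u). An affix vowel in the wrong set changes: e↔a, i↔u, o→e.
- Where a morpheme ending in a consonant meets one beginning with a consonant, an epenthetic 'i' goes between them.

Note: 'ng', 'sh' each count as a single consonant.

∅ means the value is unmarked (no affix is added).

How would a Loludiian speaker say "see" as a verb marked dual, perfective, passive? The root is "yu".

Attach aspect perfective -od → yuod.
Attach voice passive ir- → iryuod.
Attach number dual iz- → iziryuod.
Apply vowel harmony: iziryuod → uzuryuod.
Apply epenthesis: uzuryuod → uzuriyuod.

uzuriyuod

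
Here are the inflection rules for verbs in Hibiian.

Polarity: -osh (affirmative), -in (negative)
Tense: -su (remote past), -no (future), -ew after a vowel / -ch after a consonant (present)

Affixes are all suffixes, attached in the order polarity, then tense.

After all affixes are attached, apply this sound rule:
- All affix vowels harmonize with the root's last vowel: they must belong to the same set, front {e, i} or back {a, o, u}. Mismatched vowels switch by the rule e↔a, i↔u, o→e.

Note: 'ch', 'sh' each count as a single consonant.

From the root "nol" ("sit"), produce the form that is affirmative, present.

Attach polarity affirmative -osh → nolosh.
Attach tense present -ch (after consonant 'sh') → noloshch.
Vowel harmony: no change.

noloshch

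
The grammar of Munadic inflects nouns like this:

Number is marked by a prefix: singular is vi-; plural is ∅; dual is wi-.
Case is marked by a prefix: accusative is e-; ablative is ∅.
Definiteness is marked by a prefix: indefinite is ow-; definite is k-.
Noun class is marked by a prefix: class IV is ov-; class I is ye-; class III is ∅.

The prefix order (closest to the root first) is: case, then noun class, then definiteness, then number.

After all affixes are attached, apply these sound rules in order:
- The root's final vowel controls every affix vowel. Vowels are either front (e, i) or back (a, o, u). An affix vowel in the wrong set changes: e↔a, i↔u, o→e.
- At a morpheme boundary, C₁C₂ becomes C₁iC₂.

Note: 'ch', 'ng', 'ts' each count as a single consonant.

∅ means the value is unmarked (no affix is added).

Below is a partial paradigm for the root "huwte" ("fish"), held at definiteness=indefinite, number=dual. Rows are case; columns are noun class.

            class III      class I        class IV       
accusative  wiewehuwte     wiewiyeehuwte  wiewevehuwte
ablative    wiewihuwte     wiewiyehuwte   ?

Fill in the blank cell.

case = ablative: zero marking, form stays huwte.
Attach noun class class IV ov- → ovhuwte.
Attach definiteness indefinite ow- → owovhuwte.
Attach number dual wi- → wiowovhuwte.
Apply vowel harmony: wiowovhuwte → wiewevhuwte.
Apply epenthesis: wiewevhuwte → wiewevihuwte.

wiewevihuwte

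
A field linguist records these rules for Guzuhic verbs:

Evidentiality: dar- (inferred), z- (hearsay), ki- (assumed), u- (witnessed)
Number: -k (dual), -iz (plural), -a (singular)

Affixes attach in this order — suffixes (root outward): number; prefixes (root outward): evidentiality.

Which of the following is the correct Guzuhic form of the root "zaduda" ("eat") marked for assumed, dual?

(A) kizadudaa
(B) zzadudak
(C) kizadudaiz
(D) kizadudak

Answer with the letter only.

Attach evidentiality assumed ki- → kizaduda.
Attach number dual -k → kizadudak.
So the correct form is kizadudak, option (D).
(C) kizadudaiz is wrong: it uses plural instead of dual for number.
(B) zzadudak is wrong: it uses hearsay instead of assumed for evidentiality.
(A) kizadudaa is wrong: it uses singular instead of dual for number.

D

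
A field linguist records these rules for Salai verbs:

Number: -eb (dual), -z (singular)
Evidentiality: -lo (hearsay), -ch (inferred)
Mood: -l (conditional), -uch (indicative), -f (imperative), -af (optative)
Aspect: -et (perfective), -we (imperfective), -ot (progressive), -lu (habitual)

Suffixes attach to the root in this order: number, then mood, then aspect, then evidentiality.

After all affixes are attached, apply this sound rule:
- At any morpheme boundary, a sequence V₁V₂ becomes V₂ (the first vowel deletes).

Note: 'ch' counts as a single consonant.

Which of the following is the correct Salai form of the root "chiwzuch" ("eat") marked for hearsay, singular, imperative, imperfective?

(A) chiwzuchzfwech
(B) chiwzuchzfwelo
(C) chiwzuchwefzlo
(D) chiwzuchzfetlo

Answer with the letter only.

Attach number singular -z → chiwzuchz.
Attach mood imperative -f → chiwzuchzf.
Attach aspect imperfective -we → chiwzuchzfwe.
Attach evidentiality hearsay -lo → chiwzuchzfwelo.
Vowel deletion: no change.
So the correct form is chiwzuchzfwelo, option (B).
(D) chiwzuchzfetlo is wrong: it uses perfective instead of imperfective for aspect.
(C) chiwzuchwefzlo is wrong: it has the affixes in the wrong order.
(A) chiwzuchzfwech is wrong: it uses inferred instead of hearsay for evidentiality.

B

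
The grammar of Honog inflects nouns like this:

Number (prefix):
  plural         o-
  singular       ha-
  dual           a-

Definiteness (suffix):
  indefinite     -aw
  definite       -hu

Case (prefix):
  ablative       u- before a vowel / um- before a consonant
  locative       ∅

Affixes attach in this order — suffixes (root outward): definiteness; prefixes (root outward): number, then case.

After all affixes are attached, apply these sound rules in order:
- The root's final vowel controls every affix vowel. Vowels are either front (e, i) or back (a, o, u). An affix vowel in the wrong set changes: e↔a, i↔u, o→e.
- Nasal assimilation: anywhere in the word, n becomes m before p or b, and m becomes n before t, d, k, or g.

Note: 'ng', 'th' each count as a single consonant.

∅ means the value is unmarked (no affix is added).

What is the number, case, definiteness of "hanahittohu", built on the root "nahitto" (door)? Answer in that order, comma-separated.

singular, locative, definite

Segment: ha-nahitto-hu.
number: ha- → singular.
case: ∅ → locative.
definiteness: -hu → definite.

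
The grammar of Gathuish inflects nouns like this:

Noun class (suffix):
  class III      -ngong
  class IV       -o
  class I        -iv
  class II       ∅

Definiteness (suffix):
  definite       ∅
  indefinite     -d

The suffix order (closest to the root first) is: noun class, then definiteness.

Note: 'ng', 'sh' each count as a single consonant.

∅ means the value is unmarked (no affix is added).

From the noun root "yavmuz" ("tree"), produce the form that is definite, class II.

noun class = class II: zero marking, form stays yavmuz.
definiteness = definite: zero marking, form stays yavmuz.

yavmuz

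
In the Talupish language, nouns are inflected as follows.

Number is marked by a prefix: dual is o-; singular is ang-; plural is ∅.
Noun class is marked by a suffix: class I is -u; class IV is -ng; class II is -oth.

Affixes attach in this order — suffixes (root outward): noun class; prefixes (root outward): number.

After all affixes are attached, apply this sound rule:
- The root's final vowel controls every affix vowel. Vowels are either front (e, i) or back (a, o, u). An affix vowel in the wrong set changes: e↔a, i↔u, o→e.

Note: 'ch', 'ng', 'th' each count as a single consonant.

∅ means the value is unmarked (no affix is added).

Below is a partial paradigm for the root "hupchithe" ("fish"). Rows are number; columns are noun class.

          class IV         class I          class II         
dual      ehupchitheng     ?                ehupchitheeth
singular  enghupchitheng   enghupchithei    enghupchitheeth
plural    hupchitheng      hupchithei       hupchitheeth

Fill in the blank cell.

ehupchithei

Attach noun class class I -u → hupchitheu.
Attach number dual o- → ohupchitheu.
Apply vowel harmony: ohupchitheu → ehupchithei.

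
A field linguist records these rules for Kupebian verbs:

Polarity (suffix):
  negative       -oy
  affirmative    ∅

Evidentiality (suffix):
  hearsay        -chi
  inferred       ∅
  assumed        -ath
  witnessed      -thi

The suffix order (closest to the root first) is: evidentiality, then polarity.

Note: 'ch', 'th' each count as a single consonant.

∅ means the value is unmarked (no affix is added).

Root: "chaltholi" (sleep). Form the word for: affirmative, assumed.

chaltholiath

Attach evidentiality assumed -ath → chaltholiath.
polarity = affirmative: zero marking, form stays chaltholiath.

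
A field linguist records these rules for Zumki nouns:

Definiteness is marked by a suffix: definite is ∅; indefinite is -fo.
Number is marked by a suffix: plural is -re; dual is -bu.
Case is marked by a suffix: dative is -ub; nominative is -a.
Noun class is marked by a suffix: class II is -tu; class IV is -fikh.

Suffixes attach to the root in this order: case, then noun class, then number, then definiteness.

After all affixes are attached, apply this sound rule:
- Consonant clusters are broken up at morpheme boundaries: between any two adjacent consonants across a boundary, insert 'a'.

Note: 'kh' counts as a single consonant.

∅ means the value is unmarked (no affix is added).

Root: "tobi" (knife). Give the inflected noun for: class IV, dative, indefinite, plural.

tobiubafikharefo

Attach case dative -ub → tobiub.
Attach noun class class IV -fikh → tobiubfikh.
Attach number plural -re → tobiubfikhre.
Attach definiteness indefinite -fo → tobiubfikhrefo.
Apply epenthesis: tobiubfikhrefo → tobiubafikharefo.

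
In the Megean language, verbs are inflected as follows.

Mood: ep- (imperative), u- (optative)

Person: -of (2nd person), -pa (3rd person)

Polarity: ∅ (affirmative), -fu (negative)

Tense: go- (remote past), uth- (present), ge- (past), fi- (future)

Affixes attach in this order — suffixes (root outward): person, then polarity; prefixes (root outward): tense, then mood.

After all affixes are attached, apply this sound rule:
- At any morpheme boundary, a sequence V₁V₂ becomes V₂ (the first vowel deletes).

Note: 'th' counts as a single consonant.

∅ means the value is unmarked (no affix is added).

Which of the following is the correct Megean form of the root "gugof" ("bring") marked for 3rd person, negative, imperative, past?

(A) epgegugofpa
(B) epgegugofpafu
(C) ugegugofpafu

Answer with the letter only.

Attach tense past ge- → gegugof.
Attach person 3rd person -pa → gegugofpa.
Attach polarity negative -fu → gegugofpafu.
Attach mood imperative ep- → epgegugofpafu.
Vowel deletion: no change.
So the correct form is epgegugofpafu, option (B).
(A) epgegugofpa is wrong: it uses affirmative instead of negative for polarity.
(C) ugegugofpafu is wrong: it uses optative instead of imperative for mood.

B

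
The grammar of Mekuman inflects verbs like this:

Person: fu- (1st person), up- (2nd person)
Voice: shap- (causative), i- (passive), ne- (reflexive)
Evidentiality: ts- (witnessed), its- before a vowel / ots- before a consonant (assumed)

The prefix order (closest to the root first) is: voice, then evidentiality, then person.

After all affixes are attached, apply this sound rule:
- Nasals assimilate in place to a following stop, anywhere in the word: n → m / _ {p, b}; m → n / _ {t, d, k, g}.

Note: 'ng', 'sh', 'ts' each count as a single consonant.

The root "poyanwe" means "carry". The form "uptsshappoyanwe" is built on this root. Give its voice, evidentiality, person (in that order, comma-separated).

causative, witnessed, 2nd person

Segment: up-ts-shap-poyanwe.
voice: shap- → causative.
evidentiality: ts- → witnessed.
person: up- → 2nd person.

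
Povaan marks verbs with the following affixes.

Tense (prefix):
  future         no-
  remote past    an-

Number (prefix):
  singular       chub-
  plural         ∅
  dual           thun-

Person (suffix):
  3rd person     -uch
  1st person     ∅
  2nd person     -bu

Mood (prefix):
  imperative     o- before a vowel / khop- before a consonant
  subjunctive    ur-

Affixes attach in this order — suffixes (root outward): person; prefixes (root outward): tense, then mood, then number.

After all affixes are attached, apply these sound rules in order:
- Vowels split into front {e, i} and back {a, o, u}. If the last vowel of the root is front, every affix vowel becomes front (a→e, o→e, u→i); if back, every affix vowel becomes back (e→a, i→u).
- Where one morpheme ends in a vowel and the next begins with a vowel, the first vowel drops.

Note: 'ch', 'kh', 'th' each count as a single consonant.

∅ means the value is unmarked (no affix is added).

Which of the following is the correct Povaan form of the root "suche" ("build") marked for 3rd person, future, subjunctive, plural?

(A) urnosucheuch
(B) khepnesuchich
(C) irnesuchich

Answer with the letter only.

Attach person 3rd person -uch → sucheuch.
Attach tense future no- → nosucheuch.
Attach mood subjunctive ur- → urnosucheuch.
number = plural: zero marking, form stays urnosucheuch.
Apply vowel harmony: urnosucheuch → irnesucheich.
Apply vowel deletion: irnesucheich → irnesuchich.
So the correct form is irnesuchich, option (C).
(A) urnosucheuch is wrong: it fails to apply the sound rule(s).
(B) khepnesuchich is wrong: it uses imperative instead of subjunctive for mood.

C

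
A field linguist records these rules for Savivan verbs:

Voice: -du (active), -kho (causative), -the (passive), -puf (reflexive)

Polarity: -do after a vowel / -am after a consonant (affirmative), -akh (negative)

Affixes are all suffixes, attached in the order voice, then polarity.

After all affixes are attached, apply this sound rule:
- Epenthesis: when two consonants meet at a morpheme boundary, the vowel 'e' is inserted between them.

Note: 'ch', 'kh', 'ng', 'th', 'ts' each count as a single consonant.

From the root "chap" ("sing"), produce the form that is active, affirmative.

Attach voice active -du → chapdu.
Attach polarity affirmative -do (after vowel 'u') → chapdudo.
Apply epenthesis: chapdudo → chapedudo.

chapedudo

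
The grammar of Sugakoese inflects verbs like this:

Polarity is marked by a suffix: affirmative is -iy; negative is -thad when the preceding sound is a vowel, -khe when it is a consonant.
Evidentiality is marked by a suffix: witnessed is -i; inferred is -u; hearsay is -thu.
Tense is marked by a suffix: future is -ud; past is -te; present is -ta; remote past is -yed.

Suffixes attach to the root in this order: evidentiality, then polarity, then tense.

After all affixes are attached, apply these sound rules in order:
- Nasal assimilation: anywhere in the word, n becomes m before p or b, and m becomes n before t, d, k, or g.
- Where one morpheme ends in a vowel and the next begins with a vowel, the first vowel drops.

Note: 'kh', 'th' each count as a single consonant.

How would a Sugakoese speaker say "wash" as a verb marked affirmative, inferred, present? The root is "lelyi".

Attach evidentiality inferred -u → lelyiu.
Attach polarity affirmative -iy → lelyiuiy.
Attach tense present -ta → lelyiuiyta.
Nasal assimilation: no change.
Apply vowel deletion: lelyiuiyta → lelyiyta.

lelyiyta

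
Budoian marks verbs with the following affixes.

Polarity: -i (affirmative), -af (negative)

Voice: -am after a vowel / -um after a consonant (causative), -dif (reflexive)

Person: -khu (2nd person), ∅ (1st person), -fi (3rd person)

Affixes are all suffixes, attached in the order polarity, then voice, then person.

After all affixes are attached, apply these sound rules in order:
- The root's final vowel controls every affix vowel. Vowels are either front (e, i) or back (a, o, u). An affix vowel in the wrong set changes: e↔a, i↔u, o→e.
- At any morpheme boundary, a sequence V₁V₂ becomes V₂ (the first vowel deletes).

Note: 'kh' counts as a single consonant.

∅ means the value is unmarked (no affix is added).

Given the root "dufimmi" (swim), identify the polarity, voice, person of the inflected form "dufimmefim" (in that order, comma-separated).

Segment: dufimmi-af-um.
polarity: -af → negative.
voice: -am/um → causative.
person: ∅ → 1st person.

negative, causative, 1st person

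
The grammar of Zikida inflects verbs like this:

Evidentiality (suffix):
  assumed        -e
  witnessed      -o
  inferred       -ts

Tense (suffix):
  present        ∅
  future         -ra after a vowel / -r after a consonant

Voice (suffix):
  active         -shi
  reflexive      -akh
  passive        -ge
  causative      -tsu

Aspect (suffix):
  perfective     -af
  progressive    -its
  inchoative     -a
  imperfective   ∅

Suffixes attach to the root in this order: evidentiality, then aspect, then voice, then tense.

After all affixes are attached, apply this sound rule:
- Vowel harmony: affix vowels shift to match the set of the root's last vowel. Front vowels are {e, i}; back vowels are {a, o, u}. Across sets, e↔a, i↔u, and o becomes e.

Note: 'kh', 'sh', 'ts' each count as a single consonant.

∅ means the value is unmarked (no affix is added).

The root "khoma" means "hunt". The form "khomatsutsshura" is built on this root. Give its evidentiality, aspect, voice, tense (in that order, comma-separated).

inferred, progressive, active, future

Segment: khoma-ts-its-shi-ra.
evidentiality: -ts → inferred.
aspect: -its → progressive.
voice: -shi → active.
tense: -ra/r → future.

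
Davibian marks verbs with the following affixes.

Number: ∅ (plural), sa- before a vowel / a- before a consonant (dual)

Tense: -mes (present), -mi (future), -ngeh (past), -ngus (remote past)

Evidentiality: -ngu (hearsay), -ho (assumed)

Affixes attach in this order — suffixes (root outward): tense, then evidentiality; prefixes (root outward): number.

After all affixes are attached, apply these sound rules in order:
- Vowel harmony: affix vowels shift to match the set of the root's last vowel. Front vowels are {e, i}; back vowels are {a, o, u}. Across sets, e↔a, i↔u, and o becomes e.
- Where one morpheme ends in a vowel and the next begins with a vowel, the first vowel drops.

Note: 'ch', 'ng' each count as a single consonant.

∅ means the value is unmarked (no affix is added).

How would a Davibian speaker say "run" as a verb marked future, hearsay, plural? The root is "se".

semingi

Attach tense future -mi → semi.
Attach evidentiality hearsay -ngu → semingu.
number = plural: zero marking, form stays semingu.
Apply vowel harmony: semingu → semingi.
Vowel deletion: no change.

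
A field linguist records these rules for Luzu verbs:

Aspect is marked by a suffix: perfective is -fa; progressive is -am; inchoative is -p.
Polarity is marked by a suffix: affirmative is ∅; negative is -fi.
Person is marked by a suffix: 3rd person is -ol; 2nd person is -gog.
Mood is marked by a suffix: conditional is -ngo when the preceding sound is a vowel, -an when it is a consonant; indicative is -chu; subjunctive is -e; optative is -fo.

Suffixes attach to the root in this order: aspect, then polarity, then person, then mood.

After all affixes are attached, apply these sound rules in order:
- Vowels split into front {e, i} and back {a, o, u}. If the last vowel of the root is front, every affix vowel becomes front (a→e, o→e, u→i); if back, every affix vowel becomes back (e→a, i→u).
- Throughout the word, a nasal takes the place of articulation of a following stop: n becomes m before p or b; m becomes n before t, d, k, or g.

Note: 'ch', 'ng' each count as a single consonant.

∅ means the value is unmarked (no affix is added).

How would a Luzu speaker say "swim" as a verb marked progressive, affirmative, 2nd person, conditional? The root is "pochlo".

Attach aspect progressive -am → pochloam.
polarity = affirmative: zero marking, form stays pochloam.
Attach person 2nd person -gog → pochloamgog.
Attach mood conditional -an (after consonant 'g') → pochloamgogan.
Vowel harmony: no change.
Apply nasal assimilation: pochloamgogan → pochloangogan.

pochloangogan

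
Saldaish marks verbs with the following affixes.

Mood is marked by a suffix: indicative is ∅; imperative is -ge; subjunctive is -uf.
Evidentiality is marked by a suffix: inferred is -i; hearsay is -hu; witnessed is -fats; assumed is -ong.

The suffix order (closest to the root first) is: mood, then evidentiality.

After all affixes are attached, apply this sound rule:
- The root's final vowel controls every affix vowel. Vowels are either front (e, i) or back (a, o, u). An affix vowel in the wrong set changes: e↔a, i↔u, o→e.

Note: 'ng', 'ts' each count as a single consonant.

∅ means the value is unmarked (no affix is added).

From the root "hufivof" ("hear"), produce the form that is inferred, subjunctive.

hufivofufu

Attach mood subjunctive -uf → hufivofuf.
Attach evidentiality inferred -i → hufivofufi.
Apply vowel harmony: hufivofufi → hufivofufu.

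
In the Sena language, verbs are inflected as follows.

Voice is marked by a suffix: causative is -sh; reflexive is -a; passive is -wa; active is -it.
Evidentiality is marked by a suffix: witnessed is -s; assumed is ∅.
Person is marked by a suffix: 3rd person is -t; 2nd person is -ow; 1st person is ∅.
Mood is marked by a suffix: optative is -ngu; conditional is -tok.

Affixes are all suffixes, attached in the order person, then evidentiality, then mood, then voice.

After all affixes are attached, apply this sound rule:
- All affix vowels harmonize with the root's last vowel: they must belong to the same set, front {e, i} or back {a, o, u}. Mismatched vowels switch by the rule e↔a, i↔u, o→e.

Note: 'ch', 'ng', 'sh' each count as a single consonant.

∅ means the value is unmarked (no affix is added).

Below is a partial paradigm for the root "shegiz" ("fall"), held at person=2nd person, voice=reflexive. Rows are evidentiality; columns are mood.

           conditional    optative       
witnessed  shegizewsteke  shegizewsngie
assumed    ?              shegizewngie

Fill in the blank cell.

shegizewteke

Attach person 2nd person -ow → shegizow.
evidentiality = assumed: zero marking, form stays shegizow.
Attach mood conditional -tok → shegizowtok.
Attach voice reflexive -a → shegizowtoka.
Apply vowel harmony: shegizowtoka → shegizewteke.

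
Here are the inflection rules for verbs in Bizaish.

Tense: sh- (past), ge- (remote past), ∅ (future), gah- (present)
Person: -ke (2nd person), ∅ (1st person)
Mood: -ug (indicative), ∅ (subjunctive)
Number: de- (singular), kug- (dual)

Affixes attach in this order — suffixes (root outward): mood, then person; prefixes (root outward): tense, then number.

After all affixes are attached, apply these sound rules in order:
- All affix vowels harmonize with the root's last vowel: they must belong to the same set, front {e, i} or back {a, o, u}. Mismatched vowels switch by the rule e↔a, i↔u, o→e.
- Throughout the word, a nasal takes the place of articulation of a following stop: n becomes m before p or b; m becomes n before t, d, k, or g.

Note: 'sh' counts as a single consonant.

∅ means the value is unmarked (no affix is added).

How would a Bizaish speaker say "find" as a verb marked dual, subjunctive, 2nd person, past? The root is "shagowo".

Attach tense past sh- → shshagowo.
Attach number dual kug- → kugshshagowo.
mood = subjunctive: zero marking, form stays kugshshagowo.
Attach person 2nd person -ke → kugshshagowoke.
Apply vowel harmony: kugshshagowoke → kugshshagowoka.
Nasal assimilation: no change.

kugshshagowoka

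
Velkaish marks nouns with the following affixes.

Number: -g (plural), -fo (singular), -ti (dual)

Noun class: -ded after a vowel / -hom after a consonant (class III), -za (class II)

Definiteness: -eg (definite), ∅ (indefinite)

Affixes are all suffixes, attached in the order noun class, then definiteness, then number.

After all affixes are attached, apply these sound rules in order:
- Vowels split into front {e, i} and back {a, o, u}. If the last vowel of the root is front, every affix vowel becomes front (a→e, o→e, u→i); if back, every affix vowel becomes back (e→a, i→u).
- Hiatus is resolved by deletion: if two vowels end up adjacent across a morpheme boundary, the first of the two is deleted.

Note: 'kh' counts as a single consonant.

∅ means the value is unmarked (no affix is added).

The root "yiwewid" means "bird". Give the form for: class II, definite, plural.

Attach noun class class II -za → yiwewidza.
Attach definiteness definite -eg → yiwewidzaeg.
Attach number plural -g → yiwewidzaegg.
Apply vowel harmony: yiwewidzaegg → yiwewidzeegg.
Apply vowel deletion: yiwewidzeegg → yiwewidzegg.

yiwewidzegg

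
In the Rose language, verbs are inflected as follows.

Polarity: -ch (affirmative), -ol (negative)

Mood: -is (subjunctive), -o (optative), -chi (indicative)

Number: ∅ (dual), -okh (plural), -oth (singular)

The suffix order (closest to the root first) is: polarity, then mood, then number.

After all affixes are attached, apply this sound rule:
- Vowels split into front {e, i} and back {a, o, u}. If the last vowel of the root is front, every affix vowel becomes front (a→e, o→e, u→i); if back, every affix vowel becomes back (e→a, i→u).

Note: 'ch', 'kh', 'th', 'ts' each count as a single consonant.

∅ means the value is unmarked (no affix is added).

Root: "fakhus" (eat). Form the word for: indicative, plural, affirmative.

fakhuschchuokh

Attach polarity affirmative -ch → fakhusch.
Attach mood indicative -chi → fakhuschchi.
Attach number plural -okh → fakhuschchiokh.
Apply vowel harmony: fakhuschchiokh → fakhuschchuokh.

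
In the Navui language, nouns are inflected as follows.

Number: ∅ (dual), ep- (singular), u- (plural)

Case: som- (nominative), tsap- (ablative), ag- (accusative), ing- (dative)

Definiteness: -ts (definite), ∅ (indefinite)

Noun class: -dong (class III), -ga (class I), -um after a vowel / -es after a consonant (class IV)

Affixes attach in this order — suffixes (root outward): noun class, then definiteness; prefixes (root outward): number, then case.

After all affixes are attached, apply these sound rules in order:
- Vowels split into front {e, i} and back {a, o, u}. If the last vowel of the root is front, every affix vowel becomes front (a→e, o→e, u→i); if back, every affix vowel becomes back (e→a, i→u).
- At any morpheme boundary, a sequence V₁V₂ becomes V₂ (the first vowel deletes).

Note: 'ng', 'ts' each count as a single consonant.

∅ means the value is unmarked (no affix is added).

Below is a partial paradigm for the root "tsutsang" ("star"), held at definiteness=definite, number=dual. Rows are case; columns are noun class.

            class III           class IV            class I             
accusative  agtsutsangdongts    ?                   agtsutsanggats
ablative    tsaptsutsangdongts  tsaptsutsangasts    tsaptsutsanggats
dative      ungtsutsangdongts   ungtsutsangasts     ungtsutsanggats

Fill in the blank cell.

Attach noun class class IV -es (after consonant 'ng') → tsutsanges.
Attach definiteness definite -ts → tsutsangests.
number = dual: zero marking, form stays tsutsangests.
Attach case accusative ag- → agtsutsangests.
Apply vowel harmony: agtsutsangests → agtsutsangasts.
Vowel deletion: no change.

agtsutsangasts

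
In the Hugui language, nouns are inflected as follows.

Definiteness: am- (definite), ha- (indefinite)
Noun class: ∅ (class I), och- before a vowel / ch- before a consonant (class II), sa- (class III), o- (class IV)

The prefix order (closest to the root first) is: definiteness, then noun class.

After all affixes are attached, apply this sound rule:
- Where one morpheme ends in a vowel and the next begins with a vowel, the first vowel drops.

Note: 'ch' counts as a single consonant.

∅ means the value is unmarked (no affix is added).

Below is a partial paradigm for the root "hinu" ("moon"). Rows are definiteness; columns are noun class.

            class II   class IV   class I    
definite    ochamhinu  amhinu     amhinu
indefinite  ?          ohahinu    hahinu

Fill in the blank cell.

Attach definiteness indefinite ha- → hahinu.
Attach noun class class II ch- (before consonant 'h') → chhahinu.
Vowel deletion: no change.

chhahinu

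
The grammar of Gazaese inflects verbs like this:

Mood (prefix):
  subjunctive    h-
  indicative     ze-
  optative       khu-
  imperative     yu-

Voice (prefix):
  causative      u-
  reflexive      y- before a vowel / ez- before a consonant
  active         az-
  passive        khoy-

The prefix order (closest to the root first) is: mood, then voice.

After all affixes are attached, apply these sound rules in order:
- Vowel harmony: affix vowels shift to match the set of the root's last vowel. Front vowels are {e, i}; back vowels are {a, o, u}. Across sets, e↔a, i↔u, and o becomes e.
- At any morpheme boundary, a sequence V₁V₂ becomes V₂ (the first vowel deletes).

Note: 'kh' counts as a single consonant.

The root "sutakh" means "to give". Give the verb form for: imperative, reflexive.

Attach mood imperative yu- → yusutakh.
Attach voice reflexive ez- (before consonant 'y') → ezyusutakh.
Apply vowel harmony: ezyusutakh → azyusutakh.
Vowel deletion: no change.

azyusutakh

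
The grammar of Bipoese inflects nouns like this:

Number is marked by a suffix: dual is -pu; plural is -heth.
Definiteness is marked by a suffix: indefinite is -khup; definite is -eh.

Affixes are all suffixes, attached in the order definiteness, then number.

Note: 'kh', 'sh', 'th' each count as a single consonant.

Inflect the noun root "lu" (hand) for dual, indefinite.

lukhuppu

Attach definiteness indefinite -khup → lukhup.
Attach number dual -pu → lukhuppu.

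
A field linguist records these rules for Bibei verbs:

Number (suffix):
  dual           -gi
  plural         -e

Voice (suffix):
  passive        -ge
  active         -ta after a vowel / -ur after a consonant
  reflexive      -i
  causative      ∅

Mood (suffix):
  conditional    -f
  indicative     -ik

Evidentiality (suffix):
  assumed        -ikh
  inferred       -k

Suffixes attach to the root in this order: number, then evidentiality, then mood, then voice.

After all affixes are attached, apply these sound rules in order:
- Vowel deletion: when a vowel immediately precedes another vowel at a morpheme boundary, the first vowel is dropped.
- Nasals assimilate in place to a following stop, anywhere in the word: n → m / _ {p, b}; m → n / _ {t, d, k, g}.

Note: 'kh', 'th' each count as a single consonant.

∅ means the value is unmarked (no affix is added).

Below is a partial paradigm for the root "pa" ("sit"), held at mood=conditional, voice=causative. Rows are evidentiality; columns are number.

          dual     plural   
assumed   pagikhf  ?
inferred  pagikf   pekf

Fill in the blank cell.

Attach number plural -e → pae.
Attach evidentiality assumed -ikh → paeikh.
Attach mood conditional -f → paeikhf.
voice = causative: zero marking, form stays paeikhf.
Apply vowel deletion: paeikhf → pikhf.
Nasal assimilation: no change.

pikhf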